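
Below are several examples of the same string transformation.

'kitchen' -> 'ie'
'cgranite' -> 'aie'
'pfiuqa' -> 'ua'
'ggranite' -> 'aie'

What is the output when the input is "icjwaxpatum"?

au

The pattern: keep every other character starting from the second (positions 2nd, 4th, 6th, ...), then keep only the vowels.
Starting from "icjwaxpatum": after the first operation, "cwxau"; after the second, "au".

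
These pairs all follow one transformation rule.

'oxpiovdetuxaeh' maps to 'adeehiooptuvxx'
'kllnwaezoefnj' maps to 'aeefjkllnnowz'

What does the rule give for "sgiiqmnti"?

Rule — sort the characters into alphabetical order.
For "sgiiqmnti" the result is "giiimnqst".

giiimnqst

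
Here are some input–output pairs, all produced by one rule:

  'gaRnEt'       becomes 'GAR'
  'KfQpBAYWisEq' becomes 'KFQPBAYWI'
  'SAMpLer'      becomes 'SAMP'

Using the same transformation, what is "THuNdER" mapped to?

THUN

The transformation: delete the last 3 characters, then convert every letter to uppercase.
On "THuNdER": the first step gives "THuN", and the second then gives "THUN".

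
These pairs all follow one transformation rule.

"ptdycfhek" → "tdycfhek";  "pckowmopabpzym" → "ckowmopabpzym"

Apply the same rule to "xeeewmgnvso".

eeewmgnvso

The rule is to delete the first character.
So "xeeewmgnvso" becomes "eeewmgnvso".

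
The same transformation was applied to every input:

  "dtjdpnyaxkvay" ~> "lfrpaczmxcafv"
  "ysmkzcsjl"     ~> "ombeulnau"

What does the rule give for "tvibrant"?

Each output is the input with this applied: shift every letter 2 places forward in the alphabet (wrapping around), then move the first 2 characters to the end (rotate left by 2).
Applying that to "tvibrant" gives "kdtcpvvx".

kdtcpvvx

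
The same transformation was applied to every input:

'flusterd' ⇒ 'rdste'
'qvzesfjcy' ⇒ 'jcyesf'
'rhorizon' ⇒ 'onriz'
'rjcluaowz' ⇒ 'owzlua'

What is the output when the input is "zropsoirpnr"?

irpnrpso

Looking at the pairs, the operation is to delete the first 3 characters, then move the first 3 characters to the end (rotate left by 3).
For "zropsoirpnr", step one produces "psoirpnr"; step two turns that into "irpnrpso".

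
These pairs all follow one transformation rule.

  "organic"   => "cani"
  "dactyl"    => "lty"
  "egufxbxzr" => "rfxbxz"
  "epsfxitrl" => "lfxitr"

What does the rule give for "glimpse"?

emps

The rule is to delete the first 3 characters, then move the last character to the front.
Starting from "glimpse": after the first operation, "mpse"; after the second, "emps".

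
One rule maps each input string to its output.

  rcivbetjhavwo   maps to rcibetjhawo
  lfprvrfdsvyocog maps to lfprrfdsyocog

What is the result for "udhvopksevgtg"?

In each case the input is transformed by: remove every "v".
On "udhvopksevgtg" that produces "udhopksegtg".

udhopksegtg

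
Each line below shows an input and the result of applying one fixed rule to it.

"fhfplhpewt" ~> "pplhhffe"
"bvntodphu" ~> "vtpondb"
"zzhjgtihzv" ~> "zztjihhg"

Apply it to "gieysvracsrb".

The transformation: delete the last 2 characters, then sort the characters into reverse alphabetical order.
Working it through for "gieysvracsrb": intermediate "gieysvracs", final "yvssrigeca".

yvssrigeca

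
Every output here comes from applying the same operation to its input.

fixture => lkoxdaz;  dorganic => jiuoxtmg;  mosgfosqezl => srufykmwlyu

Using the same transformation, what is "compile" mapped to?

The rule is to shift every letter 6 places forward in the alphabet (wrapping around), then take characters alternately from the front and the back (1st, last, 2nd, 2nd-last, ...).
On "compile": the first step gives "iusvork", and the second then gives "ikursov".

ikursov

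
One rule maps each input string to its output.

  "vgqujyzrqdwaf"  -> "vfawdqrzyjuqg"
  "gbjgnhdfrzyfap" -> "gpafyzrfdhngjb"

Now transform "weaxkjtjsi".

wisjtjkxae

The pattern: reverse the string, then move the last character to the front.
Starting from "weaxkjtjsi": after the first operation, "isjtjkxaew"; after the second, "wisjtjkxae".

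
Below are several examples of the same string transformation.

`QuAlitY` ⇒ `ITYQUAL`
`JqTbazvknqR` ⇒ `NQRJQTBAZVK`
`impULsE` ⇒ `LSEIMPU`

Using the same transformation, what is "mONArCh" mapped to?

What's happening: move the last 3 characters to the front (rotate right by 3), then convert every letter to uppercase.
"mONArCh" → "rChmONA" → "RCHMONA".

RCHMONA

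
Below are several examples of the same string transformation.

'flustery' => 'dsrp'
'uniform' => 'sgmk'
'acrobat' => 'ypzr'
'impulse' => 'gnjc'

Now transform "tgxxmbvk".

rvkt

In each case the input is transformed by: keep every other character starting from the first (positions 1st, 3rd, 5th, ...), then shift every letter 2 places backward in the alphabet (wrapping around).
On "tgxxmbvk": the first step gives "txmv", and the second then gives "rvkt".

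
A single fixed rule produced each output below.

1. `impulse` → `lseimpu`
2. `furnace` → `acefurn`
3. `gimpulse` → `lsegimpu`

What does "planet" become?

netpla

Looking at the pairs, the operation is to move the last 3 characters to the front (rotate right by 3).
So "planet" becomes "netpla".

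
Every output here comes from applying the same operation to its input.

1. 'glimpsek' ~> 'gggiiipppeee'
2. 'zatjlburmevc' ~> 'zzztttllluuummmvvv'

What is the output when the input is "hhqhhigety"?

Rule — keep every other character starting from the first (positions 1st, 3rd, 5th, ...), then repeat every character 3 times.
For "hhqhhigety", step one produces "hqhgt"; step two turns that into "hhhqqqhhhgggttt".

hhhqqqhhhgggttt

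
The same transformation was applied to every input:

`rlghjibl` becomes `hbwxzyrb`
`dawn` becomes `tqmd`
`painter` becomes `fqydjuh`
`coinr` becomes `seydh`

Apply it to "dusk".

In each case the input is transformed by: shift every letter 10 places backward in the alphabet (wrapping around).
So "dusk" becomes "tkia".

tkia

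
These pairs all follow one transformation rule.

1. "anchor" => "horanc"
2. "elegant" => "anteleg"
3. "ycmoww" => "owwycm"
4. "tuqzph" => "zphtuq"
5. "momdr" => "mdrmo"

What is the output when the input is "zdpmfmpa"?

mpazdpmf

The pattern: move the last 3 characters to the front (rotate right by 3).
So "zdpmfmpa" becomes "mpazdpmf".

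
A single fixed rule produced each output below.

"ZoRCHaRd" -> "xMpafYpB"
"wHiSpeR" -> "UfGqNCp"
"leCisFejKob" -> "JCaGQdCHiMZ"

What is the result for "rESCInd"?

The rule is to flip the case of every letter, then shift every letter 2 places backward in the alphabet (wrapping around).
"rESCInd" → "ResciND" → "PcqagLB".

PcqagLB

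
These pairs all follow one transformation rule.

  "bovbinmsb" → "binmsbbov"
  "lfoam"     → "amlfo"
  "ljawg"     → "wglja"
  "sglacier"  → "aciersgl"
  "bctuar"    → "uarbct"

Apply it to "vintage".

tagevin

What's happening: move the first 3 characters to the end (rotate left by 3).
Doing the same to "vintage": "tagevin".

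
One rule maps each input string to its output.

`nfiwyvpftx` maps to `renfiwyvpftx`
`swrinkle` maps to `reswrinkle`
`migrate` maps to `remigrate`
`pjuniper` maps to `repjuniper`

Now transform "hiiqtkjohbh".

rehiiqtkjohbh

What's happening: prepend "re".
On "hiiqtkjohbh" that produces "rehiiqtkjohbh".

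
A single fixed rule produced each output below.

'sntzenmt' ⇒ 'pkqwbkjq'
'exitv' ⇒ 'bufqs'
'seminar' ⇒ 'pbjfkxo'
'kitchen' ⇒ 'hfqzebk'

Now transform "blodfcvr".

In each case the input is transformed by: shift every letter 3 places backward in the alphabet (wrapping around).
Doing the same to "blodfcvr": "yilaczso".

yilaczso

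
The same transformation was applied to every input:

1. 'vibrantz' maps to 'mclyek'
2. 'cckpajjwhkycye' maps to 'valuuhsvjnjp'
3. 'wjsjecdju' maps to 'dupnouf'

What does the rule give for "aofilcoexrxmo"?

qtwnzpicixz

The rule is to shift every letter 11 places forward in the alphabet (wrapping around), then delete the first 2 characters.
Applying both steps to "aofilcoexrxmo": "lzqtwnzpicixz", then "qtwnzpicixz".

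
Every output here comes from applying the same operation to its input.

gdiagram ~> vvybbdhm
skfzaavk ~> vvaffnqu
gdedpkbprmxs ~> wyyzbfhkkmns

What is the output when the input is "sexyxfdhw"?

yzacnrsst

In each case the input is transformed by: sort the characters into alphabetical order, then shift every letter 5 places backward in the alphabet (wrapping around).
Applying both steps to "sexyxfdhw": "defhswxxy", then "yzacnrsst".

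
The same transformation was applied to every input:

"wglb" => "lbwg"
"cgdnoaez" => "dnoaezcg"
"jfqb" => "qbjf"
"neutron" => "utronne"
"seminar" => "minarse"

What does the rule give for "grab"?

abgr

Looking at the pairs, the operation is to move the first 2 characters to the end (rotate left by 2).
Applying that to "grab" gives "abgr".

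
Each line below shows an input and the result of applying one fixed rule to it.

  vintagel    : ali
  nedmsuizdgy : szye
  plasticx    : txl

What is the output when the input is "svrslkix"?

lxv

Each output is the input with this applied: keep one character in every 3, starting at position 2 (positions 2nd, 5th, 8th, ...), then move the first character to the end.
Starting from "svrslkix": after the first operation, "vlx"; after the second, "lxv".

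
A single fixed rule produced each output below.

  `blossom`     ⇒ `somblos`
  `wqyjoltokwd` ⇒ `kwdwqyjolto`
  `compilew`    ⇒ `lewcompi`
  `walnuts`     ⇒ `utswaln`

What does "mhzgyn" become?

gynmhz

The rule is to move the last 3 characters to the front (rotate right by 3).
On "mhzgyn" that produces "gynmhz".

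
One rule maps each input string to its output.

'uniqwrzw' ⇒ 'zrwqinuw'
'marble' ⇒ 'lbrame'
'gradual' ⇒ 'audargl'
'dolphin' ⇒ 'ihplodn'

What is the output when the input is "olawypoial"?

Rule — reverse the string, then move the first character to the end.
On "olawypoial": the first step gives "laiopywalo", and the second then gives "aiopywalol".

aiopywalol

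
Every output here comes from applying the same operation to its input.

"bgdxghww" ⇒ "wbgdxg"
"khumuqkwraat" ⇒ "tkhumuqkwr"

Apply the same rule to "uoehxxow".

The transformation: move the last character to the front, then delete the last 2 characters.
On "uoehxxow": the first step gives "wuoehxxo", and the second then gives "wuoehx".

wuoehx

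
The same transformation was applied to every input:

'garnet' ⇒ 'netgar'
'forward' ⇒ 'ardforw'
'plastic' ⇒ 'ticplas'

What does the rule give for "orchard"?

ardorch

Rule — move the last 3 characters to the front (rotate right by 3).
So "orchard" becomes "ardorch".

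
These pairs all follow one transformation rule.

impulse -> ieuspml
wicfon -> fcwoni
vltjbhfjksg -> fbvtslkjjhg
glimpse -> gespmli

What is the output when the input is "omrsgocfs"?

fcssroomg

In each case the input is transformed by: sort the characters into reverse alphabetical order, then move the last 2 characters to the front (rotate right by 2).
"omrsgocfs" → "ssroomgfc" → "fcssroomg".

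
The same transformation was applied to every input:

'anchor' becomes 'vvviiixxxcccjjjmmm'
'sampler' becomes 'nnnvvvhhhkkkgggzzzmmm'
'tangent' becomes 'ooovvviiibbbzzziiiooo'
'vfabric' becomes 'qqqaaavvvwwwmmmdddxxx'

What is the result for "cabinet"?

Each output is the input with this applied: shift every letter 5 places backward in the alphabet (wrapping around), then repeat every character 3 times.
"cabinet" → "xvwdizo" → "xxxvvvwwwdddiiizzzooo".
(Check on "tangent": → "ovibzio" → "ooovvviiibbbzzziiiooo" ✓)

xxxvvvwwwdddiiizzzooo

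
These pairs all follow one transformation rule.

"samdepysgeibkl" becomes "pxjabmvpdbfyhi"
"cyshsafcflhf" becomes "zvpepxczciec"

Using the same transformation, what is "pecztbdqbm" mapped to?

mbzwqyanyj

Rule — shift every letter 3 places backward in the alphabet (wrapping around).
So "pecztbdqbm" becomes "mbzwqyanyj".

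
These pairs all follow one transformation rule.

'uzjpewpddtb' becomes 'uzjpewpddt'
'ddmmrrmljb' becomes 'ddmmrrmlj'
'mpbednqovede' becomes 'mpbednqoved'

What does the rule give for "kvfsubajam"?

In each case the input is transformed by: delete the last character.
Applying that to "kvfsubajam" gives "kvfsubaja".

kvfsubaja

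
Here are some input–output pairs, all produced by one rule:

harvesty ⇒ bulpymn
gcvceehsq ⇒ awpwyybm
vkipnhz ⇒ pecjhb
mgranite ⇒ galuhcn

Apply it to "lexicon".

fyrcwi

The transformation: delete the last character, then shift every letter 6 places backward in the alphabet (wrapping around).
"lexicon" → "fyrcwi".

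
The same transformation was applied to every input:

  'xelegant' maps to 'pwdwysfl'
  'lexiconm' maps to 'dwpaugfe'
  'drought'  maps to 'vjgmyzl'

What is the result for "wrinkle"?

Looking at the pairs, the operation is to shift every letter 8 places backward in the alphabet (wrapping around).
Doing the same to "wrinkle": "ojafcdw".

ojafcdw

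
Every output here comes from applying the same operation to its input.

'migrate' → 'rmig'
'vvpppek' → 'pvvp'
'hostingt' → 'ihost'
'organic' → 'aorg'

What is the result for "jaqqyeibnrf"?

Looking at the pairs, the operation is to delete the last 3 characters, then move the last character to the front.
Starting from "jaqqyeibnrf": after the first operation, "jaqqyeib"; after the second, "bjaqqyei".

bjaqqyei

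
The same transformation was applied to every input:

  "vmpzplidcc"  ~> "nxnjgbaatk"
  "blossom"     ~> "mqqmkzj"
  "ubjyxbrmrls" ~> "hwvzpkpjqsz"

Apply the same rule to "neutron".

Rule — move the first 2 characters to the end (rotate left by 2), then shift every letter 2 places backward in the alphabet (wrapping around).
For "neutron", step one produces "utronne"; step two turns that into "srpmllc".

srpmllc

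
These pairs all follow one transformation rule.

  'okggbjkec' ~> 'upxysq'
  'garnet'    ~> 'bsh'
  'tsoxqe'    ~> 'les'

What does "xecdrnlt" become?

Each output is the input with this applied: shift every letter 12 places backward in the alphabet (wrapping around), then delete the first 3 characters.
On "xecdrnlt": the first step gives "lsqrfbzh", and the second then gives "rfbzh".
(Check on "tsoxqe": → "hgcles" → "les" ✓)

rfbzh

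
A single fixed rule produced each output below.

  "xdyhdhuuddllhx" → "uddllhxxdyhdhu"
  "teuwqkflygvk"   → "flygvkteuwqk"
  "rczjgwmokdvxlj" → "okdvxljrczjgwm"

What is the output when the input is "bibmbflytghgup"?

ytghgupbibmbfl

The rule is to swap the front and back halves of the string.
"bibmbflytghgup" → "ytghgupbibmbfl".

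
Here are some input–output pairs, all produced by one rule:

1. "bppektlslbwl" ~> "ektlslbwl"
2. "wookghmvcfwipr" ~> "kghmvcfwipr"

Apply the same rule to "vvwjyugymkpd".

jyugymkpd

In each case the input is transformed by: delete the first 3 characters.
So "vvwjyugymkpd" becomes "jyugymkpd".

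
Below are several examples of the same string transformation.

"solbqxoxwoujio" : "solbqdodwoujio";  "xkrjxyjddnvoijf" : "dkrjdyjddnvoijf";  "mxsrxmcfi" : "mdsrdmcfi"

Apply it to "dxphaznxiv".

ddphazndiv

The transformation: replace every "x" with "d".
Doing the same to "dxphaznxiv": "ddphazndiv".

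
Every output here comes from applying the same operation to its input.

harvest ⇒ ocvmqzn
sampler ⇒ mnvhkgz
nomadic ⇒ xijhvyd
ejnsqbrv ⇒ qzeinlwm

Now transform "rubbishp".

kmpwwdnc

Rule — shift every letter 5 places backward in the alphabet (wrapping around), then move the last character to the front.
Working it through for "rubbishp": intermediate "mpwwdnck", final "kmpwwdnc".
(Check on "harvest": → "cvmqzno" → "ocvmqzn" ✓)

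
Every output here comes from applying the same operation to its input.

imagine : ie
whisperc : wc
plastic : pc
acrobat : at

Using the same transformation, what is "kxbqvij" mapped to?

In each case the input is transformed by: take characters alternately from the front and the back (1st, last, 2nd, 2nd-last, ...), then keep only the first 2 characters.
Applying both steps to "kxbqvij": "kjxibvq", then "kj".

kj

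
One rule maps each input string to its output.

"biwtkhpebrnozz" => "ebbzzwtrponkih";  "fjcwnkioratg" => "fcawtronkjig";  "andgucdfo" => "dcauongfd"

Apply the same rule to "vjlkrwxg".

Rule — sort the characters into reverse alphabetical order, then move the last 3 characters to the front (rotate right by 3).
On "vjlkrwxg": the first step gives "xwvrlkjg", and the second then gives "kjgxwvrl".

kjgxwvrl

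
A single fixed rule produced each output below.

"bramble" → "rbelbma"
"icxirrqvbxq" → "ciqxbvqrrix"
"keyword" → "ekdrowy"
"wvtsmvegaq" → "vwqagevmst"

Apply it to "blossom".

The transformation: move the first 2 characters to the end (rotate left by 2), then reverse the string.
On "blossom": the first step gives "ossombl", and the second then gives "lbmosso".

lbmosso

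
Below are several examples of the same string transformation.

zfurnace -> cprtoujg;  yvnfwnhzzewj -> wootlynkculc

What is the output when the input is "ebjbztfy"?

Looking at the pairs, the operation is to shift every letter 11 places backward in the alphabet (wrapping around), then swap the front and back halves of the string.
For "ebjbztfy", step one produces "tqyqoiun"; step two turns that into "oiuntqyq".
(Check on "zfurnace": → "oujgcprt" → "cprtoujg" ✓)

oiuntqyq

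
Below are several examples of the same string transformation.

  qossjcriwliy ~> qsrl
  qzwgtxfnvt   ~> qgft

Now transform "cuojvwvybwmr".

The transformation: keep one character in every 3, starting at position 1 (positions 1st, 4th, 7th, ...).
Applying that to "cuojvwvybwmr" gives "cjvw".

cjvw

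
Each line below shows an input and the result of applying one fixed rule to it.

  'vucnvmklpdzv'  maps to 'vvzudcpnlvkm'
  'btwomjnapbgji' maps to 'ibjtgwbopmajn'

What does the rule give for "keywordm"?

Looking at the pairs, the operation is to reverse the string, then take characters alternately from the front and the back (1st, last, 2nd, 2nd-last, ...).
So "keywordm" becomes "mkderyow".

mkderyow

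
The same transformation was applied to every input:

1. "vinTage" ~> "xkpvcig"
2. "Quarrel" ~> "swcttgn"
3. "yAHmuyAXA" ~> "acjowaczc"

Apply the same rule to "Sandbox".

ucpfdqz

Rule — shift every letter 2 places forward in the alphabet (wrapping around), then convert every letter to lowercase.
Applying both steps to "Sandbox": "Ucpfdqz", then "ucpfdqz".
(Check on "Quarrel": → "Swcttgn" → "swcttgn" ✓)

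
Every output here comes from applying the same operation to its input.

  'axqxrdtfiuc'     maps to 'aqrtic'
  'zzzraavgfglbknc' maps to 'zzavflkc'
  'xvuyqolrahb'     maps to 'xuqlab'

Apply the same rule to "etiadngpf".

What's happening: keep every other character starting from the first (positions 1st, 3rd, 5th, ...).
So "etiadngpf" becomes "eidgf".

eidgf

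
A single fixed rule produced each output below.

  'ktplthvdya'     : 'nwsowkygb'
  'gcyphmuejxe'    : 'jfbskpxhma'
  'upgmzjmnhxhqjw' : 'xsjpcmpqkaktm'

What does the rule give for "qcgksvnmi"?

Each output is the input with this applied: delete the last character, then shift every letter 3 places forward in the alphabet (wrapping around).
"qcgksvnmi" → "qcgksvnm" → "tfjnvyqp".

tfjnvyqp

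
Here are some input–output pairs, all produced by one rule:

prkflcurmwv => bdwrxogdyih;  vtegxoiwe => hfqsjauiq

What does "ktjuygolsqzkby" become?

wfvgksaxeclwnk

Each output is the input with this applied: shift every letter 12 places forward in the alphabet (wrapping around).
On "ktjuygolsqzkby" that produces "wfvgksaxeclwnk".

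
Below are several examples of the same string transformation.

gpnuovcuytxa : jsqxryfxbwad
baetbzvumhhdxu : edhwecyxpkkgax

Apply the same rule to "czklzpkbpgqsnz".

Looking at the pairs, the operation is to shift every letter 3 places forward in the alphabet (wrapping around).
For "czklzpkbpgqsnz" the result is "fcnocsnesjtvqc".

fcnocsnesjtvqc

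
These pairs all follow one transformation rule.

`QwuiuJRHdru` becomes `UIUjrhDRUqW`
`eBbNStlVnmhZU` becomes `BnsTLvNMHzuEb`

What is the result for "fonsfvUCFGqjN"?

The transformation: move the first 2 characters to the end (rotate left by 2), then flip the case of every letter.
On "fonsfvUCFGqjN": the first step gives "nsfvUCFGqjNfo", and the second then gives "NSFVucfgQJnFO".

NSFVucfgQJnFO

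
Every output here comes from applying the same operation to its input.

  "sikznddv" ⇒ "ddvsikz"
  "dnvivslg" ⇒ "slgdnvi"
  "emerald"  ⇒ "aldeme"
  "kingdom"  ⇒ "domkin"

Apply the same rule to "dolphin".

hindol

The pattern: move the last 3 characters to the front (rotate right by 3), then delete the last character.
Working it through for "dolphin": intermediate "hindolp", final "hindol".
(Check on "sikznddv": → "ddvsikzn" → "ddvsikz" ✓)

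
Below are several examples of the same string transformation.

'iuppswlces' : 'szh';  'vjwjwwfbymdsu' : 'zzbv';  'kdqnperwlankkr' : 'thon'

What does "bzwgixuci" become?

Rule — keep one character in every 3, starting at position 3 (positions 3rd, 6th, 9th, ...), then shift every letter 3 places forward in the alphabet (wrapping around).
For "bzwgixuci", step one produces "wxi"; step two turns that into "zal".

zal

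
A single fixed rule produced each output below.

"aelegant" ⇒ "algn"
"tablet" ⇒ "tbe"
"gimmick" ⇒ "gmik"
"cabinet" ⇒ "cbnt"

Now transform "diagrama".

darm

Rule — keep every other character starting from the first (positions 1st, 3rd, 5th, ...).
So "diagrama" becomes "darm".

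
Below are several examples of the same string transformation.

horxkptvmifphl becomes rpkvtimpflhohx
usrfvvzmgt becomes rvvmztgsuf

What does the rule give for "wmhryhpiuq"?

hhyipqumwr

What's happening: swap each adjacent pair of characters (1↔2, 3↔4, ...), then move the first 3 characters to the end (rotate left by 3).
On "wmhryhpiuq": the first step gives "mwrhhyipqu", and the second then gives "hhyipqumwr".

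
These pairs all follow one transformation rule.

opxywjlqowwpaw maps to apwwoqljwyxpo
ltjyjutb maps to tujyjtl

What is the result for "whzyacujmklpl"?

The pattern: reverse the string, then delete the first character.
Starting from "whzyacujmklpl": after the first operation, "lplkmjucayzhw"; after the second, "plkmjucayzhw".
(Check on "ltjyjutb": → "btujyjtl" → "tujyjtl" ✓)

plkmjucayzhw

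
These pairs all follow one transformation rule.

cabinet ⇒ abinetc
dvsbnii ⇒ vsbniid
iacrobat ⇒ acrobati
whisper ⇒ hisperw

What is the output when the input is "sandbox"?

In each case the input is transformed by: move the first character to the end.
Applying that to "sandbox" gives "andboxs".

andboxs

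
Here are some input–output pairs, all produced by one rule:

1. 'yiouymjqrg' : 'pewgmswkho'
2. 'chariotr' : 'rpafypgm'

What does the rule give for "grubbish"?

qfepszzg

What's happening: move the last 2 characters to the front (rotate right by 2), then shift every letter 2 places backward in the alphabet (wrapping around).
Doing the same to "grubbish": "qfepszzg".
(Check on "chariotr": → "trchario" → "rpafypgm" ✓)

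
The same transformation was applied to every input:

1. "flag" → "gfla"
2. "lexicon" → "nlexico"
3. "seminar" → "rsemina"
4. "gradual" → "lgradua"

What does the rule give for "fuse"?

efus

Rule — move the last character to the front.
Applying that to "fuse" gives "efus".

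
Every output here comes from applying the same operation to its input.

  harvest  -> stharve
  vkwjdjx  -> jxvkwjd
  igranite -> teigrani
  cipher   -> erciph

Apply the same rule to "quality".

tyquali

In each case the input is transformed by: move the last 2 characters to the front (rotate right by 2).
On "quality" that produces "tyquali".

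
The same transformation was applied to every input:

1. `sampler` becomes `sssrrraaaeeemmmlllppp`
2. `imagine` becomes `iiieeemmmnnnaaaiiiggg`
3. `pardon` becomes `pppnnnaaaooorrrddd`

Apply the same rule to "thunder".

Each output is the input with this applied: take characters alternately from the front and the back (1st, last, 2nd, 2nd-last, ...), then repeat every character 3 times.
For "thunder" the result is "tttrrrhhheeeuuudddnnn".

tttrrrhhheeeuuudddnnn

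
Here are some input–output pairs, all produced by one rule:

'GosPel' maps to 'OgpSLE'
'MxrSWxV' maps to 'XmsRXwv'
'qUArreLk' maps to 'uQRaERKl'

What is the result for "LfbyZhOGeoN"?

FlYBHzgoOEn

The pattern: flip the case of every letter, then swap each adjacent pair of characters (1↔2, 3↔4, ...).
"LfbyZhOGeoN" → "FlYBHzgoOEn".
(Check on "MxrSWxV": → "mXRswXv" → "XmsRXwv" ✓)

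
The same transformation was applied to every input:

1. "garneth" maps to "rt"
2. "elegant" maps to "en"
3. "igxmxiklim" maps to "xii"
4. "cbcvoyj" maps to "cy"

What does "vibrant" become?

The transformation: keep one character in every 3, starting at position 3 (positions 3rd, 6th, 9th, ...).
So "vibrant" becomes "bn".

bn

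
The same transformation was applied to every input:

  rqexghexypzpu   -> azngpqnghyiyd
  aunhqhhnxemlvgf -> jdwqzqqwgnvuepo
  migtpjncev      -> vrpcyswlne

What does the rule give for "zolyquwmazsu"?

ixuhzdfvjibd

In each case the input is transformed by: shift every letter 9 places forward in the alphabet (wrapping around).
For "zolyquwmazsu" the result is "ixuhzdfvjibd".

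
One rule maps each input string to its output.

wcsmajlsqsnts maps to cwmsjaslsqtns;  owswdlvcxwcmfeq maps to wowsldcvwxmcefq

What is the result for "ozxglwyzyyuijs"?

The transformation: swap each adjacent pair of characters (1↔2, 3↔4, ...).
On "ozxglwyzyyuijs" that produces "zogxwlzyyyiusj".

zogxwlzyyyiusj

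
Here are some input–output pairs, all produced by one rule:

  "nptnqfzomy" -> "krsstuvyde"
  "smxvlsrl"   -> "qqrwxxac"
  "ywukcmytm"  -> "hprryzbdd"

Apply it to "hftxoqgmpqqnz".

klmrstuvvvyce

Each output is the input with this applied: sort the characters into alphabetical order, then shift every letter 5 places forward in the alphabet (wrapping around).
For "hftxoqgmpqqnz", step one produces "fghmnopqqqtxz"; step two turns that into "klmrstuvvvyce".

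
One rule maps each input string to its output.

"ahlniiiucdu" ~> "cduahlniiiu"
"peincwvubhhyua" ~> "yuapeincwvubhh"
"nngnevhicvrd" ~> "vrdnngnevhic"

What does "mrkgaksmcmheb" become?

In each case the input is transformed by: move the last 3 characters to the front (rotate right by 3).
Applying that to "mrkgaksmcmheb" gives "hebmrkgaksmcm".

hebmrkgaksmcm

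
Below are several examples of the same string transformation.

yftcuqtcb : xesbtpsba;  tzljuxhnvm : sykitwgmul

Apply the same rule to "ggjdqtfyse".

fficpsexrd

Looking at the pairs, the operation is to shift every letter 1 place backward in the alphabet (wrapping around).
Doing the same to "ggjdqtfyse": "fficpsexrd".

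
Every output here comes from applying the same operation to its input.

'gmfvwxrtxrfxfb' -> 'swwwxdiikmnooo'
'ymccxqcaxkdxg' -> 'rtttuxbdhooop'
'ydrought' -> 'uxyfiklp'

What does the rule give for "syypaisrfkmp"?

Rule — sort the characters into alphabetical order, then shift every letter 9 places backward in the alphabet (wrapping around).
For "syypaisrfkmp", step one produces "afikmpprssyy"; step two turns that into "rwzbdggijjpp".

rwzbdggijjpp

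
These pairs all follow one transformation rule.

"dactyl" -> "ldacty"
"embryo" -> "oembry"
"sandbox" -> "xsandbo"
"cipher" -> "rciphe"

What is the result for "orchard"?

In each case the input is transformed by: move the last character to the front.
Applying that to "orchard" gives "dorchar".

dorchar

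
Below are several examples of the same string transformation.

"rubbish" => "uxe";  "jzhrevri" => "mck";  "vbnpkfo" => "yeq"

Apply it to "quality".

txd

What's happening: shift every letter 3 places forward in the alphabet (wrapping around), then keep only the first 3 characters.
Working it through for "quality": intermediate "txdolwb", final "txd".
(Check on "rubbish": → "uxeelvk" → "uxe" ✓)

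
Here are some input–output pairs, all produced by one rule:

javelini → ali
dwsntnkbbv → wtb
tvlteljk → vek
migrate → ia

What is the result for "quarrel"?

ur

Rule — keep one character in every 3, starting at position 2 (positions 2nd, 5th, 8th, ...).
So "quarrel" becomes "ur".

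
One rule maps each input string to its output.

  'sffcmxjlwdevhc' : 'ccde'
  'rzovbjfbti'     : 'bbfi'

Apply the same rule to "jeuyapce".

In each case the input is transformed by: sort the characters into alphabetical order, then keep only the first 4 characters.
For "jeuyapce", step one produces "aceejpuy"; step two turns that into "acee".

acee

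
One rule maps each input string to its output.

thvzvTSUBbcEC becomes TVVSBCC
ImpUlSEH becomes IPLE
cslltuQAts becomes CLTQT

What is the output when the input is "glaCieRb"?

GAIR

The pattern: keep every other character starting from the first (positions 1st, 3rd, 5th, ...), then convert every letter to uppercase.
"glaCieRb" → "gaiR" → "GAIR".
(Check on "cslltuQAts": → "cltQt" → "CLTQT" ✓)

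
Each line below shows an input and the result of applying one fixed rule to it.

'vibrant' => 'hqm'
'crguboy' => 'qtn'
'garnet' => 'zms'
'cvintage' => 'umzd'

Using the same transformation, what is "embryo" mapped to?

The transformation: keep every other character starting from the second (positions 2nd, 4th, 6th, ...), then shift every letter 1 place backward in the alphabet (wrapping around).
Applying both steps to "embryo": "mro", then "lqn".

lqn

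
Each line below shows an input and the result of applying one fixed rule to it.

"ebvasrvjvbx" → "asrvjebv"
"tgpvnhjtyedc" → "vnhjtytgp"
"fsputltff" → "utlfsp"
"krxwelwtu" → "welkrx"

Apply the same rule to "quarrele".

Looking at the pairs, the operation is to delete the last 3 characters, then move the first 3 characters to the end (rotate left by 3).
For "quarrele" the result is "rrqua".

rrqua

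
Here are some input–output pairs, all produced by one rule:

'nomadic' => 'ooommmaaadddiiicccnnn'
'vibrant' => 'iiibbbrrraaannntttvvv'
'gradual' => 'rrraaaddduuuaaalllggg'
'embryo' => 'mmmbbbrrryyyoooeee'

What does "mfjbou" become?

fffjjjbbbooouuummm

Rule — move the first character to the end, then repeat every character 3 times.
Applying that to "mfjbou" gives "fffjjjbbbooouuummm".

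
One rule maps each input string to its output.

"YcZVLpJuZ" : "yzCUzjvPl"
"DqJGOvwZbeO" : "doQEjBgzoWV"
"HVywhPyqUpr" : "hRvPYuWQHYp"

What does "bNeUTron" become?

BNnOERut

In each case the input is transformed by: take characters alternately from the front and the back (1st, last, 2nd, 2nd-last, ...), then flip the case of every letter.
For "bNeUTron", step one produces "bnNoerUT"; step two turns that into "BNnOERut".
(Check on "YcZVLpJuZ": → "YZcuZJVpL" → "yzCUzjvPl" ✓)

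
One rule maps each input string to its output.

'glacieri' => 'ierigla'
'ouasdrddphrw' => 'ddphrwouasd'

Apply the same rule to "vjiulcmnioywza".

nioywzavjiulc

What's happening: swap the front and back halves of the string, then delete the last character.
Starting from "vjiulcmnioywza": after the first operation, "nioywzavjiulcm"; after the second, "nioywzavjiulc".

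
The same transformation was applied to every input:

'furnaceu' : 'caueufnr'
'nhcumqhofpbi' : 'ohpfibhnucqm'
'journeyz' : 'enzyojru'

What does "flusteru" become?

The transformation: swap each adjacent pair of characters (1↔2, 3↔4, ...), then swap the front and back halves of the string.
"flusteru" → "eturlfsu".

eturlfsu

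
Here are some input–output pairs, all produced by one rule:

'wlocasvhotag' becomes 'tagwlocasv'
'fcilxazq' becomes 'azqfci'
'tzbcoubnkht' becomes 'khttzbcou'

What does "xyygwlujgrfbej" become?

What's happening: move the last 3 characters to the front (rotate right by 3), then delete the last 2 characters.
"xyygwlujgrfbej" → "bejxyygwlujgrf" → "bejxyygwlujg".
(Check on "tzbcoubnkht": → "khttzbcoubn" → "khttzbcou" ✓)

bejxyygwlujg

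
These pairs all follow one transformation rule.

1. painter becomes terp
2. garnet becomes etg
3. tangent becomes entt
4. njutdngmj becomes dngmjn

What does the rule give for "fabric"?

The rule is to move the first character to the end, then delete the first 3 characters.
Applying both steps to "fabric": "abricf", then "icf".

icf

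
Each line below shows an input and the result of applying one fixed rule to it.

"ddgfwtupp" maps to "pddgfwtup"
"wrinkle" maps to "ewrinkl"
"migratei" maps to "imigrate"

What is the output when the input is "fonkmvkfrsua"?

afonkmvkfrsu

The pattern: move the last character to the front.
Applying that to "fonkmvkfrsua" gives "afonkmvkfrsu".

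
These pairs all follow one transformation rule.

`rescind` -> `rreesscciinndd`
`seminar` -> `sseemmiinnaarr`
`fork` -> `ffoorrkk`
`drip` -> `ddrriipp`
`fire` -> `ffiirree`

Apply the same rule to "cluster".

cclluusstteerr

The rule is to double every character.
On "cluster" that produces "cclluusstteerr".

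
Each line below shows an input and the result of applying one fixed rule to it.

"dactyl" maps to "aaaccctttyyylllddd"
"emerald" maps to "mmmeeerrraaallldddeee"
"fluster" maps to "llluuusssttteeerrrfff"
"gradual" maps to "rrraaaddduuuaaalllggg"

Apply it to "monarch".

ooonnnaaarrrccchhhmmm

The pattern: repeat every character 3 times, then move the first 3 characters to the end (rotate left by 3).
For "monarch", step one produces "mmmooonnnaaarrrccchhh"; step two turns that into "ooonnnaaarrrccchhhmmm".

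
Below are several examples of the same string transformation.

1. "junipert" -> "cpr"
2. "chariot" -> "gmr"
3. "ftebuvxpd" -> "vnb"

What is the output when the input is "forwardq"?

pbo

In each case the input is transformed by: shift every letter 2 places backward in the alphabet (wrapping around), then keep only the last 3 characters.
Working it through for "forwardq": intermediate "dmpuypbo", final "pbo".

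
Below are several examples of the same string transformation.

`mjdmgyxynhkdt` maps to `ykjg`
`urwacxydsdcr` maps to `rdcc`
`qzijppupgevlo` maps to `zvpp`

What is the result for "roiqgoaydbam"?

yoga

The pattern: keep one character in every 3, starting at position 2 (positions 2nd, 5th, 8th, ...), then sort the characters into reverse alphabetical order.
"roiqgoaydbam" → "ogya" → "yoga".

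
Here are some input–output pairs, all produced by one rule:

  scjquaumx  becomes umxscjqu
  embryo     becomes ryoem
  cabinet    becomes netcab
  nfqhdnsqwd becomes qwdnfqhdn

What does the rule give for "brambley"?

leybram

The rule is to move the last 3 characters to the front (rotate right by 3), then delete the last character.
For "brambley", step one produces "leybramb"; step two turns that into "leybram".
(Check on "scjquaumx": → "umxscjqua" → "umxscjqu" ✓)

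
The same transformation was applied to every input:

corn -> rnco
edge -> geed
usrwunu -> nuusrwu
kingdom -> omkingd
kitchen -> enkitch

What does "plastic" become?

Each output is the input with this applied: move the last 2 characters to the front (rotate right by 2).
"plastic" → "icplast".

icplast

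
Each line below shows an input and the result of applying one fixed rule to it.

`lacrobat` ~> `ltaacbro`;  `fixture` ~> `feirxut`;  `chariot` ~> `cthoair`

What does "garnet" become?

gtaern

Looking at the pairs, the operation is to take characters alternately from the front and the back (1st, last, 2nd, 2nd-last, ...).
For "garnet" the result is "gtaern".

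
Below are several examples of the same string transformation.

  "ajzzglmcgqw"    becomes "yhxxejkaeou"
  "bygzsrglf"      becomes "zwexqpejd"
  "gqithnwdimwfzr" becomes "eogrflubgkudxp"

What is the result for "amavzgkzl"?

Each output is the input with this applied: shift every letter 2 places backward in the alphabet (wrapping around).
So "amavzgkzl" becomes "ykytxeixj".

ykytxeixj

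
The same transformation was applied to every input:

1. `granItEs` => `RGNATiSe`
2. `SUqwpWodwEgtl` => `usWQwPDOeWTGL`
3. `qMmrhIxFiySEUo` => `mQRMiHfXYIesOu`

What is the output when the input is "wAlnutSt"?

aWNLTUTs

In each case the input is transformed by: swap each adjacent pair of characters (1↔2, 3↔4, ...), then flip the case of every letter.
Starting from "wAlnutSt": after the first operation, "AwnltutS"; after the second, "aWNLTUTs".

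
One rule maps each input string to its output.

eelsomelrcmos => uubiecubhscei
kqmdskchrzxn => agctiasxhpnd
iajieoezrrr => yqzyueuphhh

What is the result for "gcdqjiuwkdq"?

wstgzykmatg

The transformation: shift every letter 10 places backward in the alphabet (wrapping around).
For "gcdqjiuwkdq" the result is "wstgzykmatg".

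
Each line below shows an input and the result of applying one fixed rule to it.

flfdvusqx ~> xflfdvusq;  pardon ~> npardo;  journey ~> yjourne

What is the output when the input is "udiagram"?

The transformation: move the last character to the front.
Doing the same to "udiagram": "mudiagra".

mudiagra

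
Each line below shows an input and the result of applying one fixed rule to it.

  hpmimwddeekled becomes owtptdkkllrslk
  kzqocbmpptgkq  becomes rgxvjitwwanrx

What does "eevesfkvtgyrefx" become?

llclzmrcanfylme

What's happening: shift every letter 7 places forward in the alphabet (wrapping around).
So "eevesfkvtgyrefx" becomes "llclzmrcanfylme".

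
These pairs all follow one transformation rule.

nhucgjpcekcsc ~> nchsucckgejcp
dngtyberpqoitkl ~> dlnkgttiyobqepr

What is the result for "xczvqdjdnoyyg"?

The pattern: take characters alternately from the front and the back (1st, last, 2nd, 2nd-last, ...).
For "xczvqdjdnoyyg" the result is "xgcyzyvoqnddj".

xgcyzyvoqnddj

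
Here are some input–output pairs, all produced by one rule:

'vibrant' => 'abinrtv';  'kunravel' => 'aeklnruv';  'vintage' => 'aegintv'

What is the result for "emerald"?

Looking at the pairs, the operation is to sort the characters into alphabetical order.
Doing the same to "emerald": "adeelmr".

adeelmr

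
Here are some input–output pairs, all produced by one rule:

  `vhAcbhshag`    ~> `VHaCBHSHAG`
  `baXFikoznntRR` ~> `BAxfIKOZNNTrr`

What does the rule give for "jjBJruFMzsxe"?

Each output is the input with this applied: flip the case of every letter.
On "jjBJruFMzsxe" that produces "JJbjRUfmZSXE".

JJbjRUfmZSXE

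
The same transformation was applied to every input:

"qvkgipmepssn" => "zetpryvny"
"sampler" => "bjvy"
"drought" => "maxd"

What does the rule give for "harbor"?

qja

Each output is the input with this applied: delete the last 3 characters, then shift every letter 9 places forward in the alphabet (wrapping around).
Applying both steps to "harbor": "har", then "qja".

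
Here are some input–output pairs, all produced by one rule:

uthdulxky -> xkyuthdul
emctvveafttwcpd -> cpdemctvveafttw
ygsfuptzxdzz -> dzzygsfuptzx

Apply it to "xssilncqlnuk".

Rule — move the last 3 characters to the front (rotate right by 3).
So "xssilncqlnuk" becomes "nukxssilncql".

nukxssilncql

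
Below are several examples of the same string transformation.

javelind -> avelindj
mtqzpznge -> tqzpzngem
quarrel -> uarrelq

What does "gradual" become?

radualg

Looking at the pairs, the operation is to move the first character to the end.
For "gradual" the result is "radualg".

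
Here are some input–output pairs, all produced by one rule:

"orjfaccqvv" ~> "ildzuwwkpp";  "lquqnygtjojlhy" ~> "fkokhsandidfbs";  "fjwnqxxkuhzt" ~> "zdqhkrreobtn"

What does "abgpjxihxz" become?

uvajdrcbrt

Looking at the pairs, the operation is to shift every letter 6 places backward in the alphabet (wrapping around).
So "abgpjxihxz" becomes "uvajdrcbrt".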